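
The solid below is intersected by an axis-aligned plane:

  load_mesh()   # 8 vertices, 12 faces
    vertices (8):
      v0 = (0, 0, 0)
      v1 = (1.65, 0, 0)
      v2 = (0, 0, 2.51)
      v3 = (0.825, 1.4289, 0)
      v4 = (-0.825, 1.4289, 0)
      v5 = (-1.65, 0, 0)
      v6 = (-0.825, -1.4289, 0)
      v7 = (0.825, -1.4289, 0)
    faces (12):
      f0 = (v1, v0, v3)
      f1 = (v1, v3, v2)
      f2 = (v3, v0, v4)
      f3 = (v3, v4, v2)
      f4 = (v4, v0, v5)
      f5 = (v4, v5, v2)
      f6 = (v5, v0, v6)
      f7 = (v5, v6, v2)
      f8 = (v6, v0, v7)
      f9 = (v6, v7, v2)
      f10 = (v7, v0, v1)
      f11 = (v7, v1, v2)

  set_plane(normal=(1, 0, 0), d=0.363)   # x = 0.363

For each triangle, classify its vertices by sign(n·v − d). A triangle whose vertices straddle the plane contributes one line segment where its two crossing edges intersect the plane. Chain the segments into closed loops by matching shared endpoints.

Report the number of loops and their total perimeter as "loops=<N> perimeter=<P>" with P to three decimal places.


Straddling triangles (8 of 12):
  (v1,v0,v3) [+-+] → (0.363, 0, 0)–(0.363, 0.628716, 0)  len=0.6287
  (v1,v3,v2) [++-] → (0.363, 0.628716, 1.4056)–(0.363, 0, 1.9578)  len=0.8368
  (v3,v0,v4) [+--] → (0.363, 0.628716, 0)–(0.363, 1.4289, 0)  len=0.8002
  (v3,v4,v2) [+--] → (0.363, 1.4289, 0)–(0.363, 0.628716, 1.4056)  len=1.6174
  (v6,v0,v7) [--+] → (0.363, -0.628716, 0)–(0.363, -1.4289, 0)  len=0.8002
  (v6,v7,v2) [-+-] → (0.363, -1.4289, 0)–(0.363, -0.628716, 1.4056)  len=1.6174
  (v7,v0,v1) [+-+] → (0.363, -0.628716, 0)–(0.363, 0, 0)  len=0.6287
  (v7,v1,v2) [++-] → (0.363, 0, 1.9578)–(0.363, -0.628716, 1.4056)  len=0.8368

Chained into 1 loop(s):
  loop 1: 8 segments, perimeter = 7.7662
Total perimeter = 7.766

loops=1 perimeter=7.766


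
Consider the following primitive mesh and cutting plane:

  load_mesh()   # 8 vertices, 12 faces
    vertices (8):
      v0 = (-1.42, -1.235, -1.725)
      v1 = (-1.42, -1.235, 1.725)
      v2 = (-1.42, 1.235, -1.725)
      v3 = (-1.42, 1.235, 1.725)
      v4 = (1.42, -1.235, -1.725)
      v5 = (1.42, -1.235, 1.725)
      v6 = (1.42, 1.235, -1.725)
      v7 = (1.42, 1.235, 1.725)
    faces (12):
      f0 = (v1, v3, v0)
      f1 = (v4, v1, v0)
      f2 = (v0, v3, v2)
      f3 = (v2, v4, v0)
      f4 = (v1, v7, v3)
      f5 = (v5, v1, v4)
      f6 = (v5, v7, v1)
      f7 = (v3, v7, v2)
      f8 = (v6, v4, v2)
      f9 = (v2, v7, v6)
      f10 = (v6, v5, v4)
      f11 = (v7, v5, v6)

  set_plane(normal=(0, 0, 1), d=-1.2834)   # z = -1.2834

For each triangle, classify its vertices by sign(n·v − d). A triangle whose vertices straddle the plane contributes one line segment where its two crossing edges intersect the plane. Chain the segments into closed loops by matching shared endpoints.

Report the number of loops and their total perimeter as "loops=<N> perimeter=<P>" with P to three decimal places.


loops=1 perimeter=10.620

Straddling triangles (8 of 12):
  (v1,v3,v0) [++-] → (-1.42, -0.91884, -1.2834)–(-1.42, -1.235, -1.2834)  len=0.3162
  (v4,v1,v0) [-+-] → (1.05648, -1.235, -1.2834)–(-1.42, -1.235, -1.2834)  len=2.4765
  (v0,v3,v2) [-+-] → (-1.42, -0.91884, -1.2834)–(-1.42, 1.235, -1.2834)  len=2.1538
  (v5,v1,v4) [++-] → (1.05648, -1.235, -1.2834)–(1.42, -1.235, -1.2834)  len=0.3635
  (v3,v7,v2) [++-] → (-1.05648, 1.235, -1.2834)–(-1.42, 1.235, -1.2834)  len=0.3635
  (v2,v7,v6) [-+-] → (-1.05648, 1.235, -1.2834)–(1.42, 1.235, -1.2834)  len=2.4765
  (v6,v5,v4) [-+-] → (1.42, 0.91884, -1.2834)–(1.42, -1.235, -1.2834)  len=2.1538
  (v7,v5,v6) [++-] → (1.42, 0.91884, -1.2834)–(1.42, 1.235, -1.2834)  len=0.3162

Chained into 1 loop(s):
  loop 1: 8 segments, perimeter = 10.6200
Total perimeter = 10.620


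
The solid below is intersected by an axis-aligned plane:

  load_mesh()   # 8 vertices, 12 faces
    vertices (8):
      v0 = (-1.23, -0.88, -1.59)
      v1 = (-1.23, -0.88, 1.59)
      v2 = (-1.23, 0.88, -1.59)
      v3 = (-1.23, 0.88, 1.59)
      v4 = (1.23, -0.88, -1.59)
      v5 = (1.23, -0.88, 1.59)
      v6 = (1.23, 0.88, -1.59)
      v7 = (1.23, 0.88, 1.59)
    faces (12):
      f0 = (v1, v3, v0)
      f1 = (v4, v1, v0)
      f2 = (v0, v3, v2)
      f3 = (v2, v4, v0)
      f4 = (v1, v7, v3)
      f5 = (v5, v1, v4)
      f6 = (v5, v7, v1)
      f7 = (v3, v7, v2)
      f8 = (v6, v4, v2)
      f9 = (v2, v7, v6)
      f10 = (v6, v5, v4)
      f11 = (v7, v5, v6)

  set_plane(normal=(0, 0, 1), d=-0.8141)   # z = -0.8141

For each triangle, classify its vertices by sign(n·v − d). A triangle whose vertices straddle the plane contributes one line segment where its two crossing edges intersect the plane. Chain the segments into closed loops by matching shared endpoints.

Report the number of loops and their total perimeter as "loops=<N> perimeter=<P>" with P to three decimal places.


loops=1 perimeter=8.440

Straddling triangles (8 of 12):
  (v1,v3,v0) [++-] → (-1.23, -0.450571, -0.8141)–(-1.23, -0.88, -0.8141)  len=0.4294
  (v4,v1,v0) [-+-] → (0.629775, -0.88, -0.8141)–(-1.23, -0.88, -0.8141)  len=1.8598
  (v0,v3,v2) [-+-] → (-1.23, -0.450571, -0.8141)–(-1.23, 0.88, -0.8141)  len=1.3306
  (v5,v1,v4) [++-] → (0.629775, -0.88, -0.8141)–(1.23, -0.88, -0.8141)  len=0.6002
  (v3,v7,v2) [++-] → (-0.629775, 0.88, -0.8141)–(-1.23, 0.88, -0.8141)  len=0.6002
  (v2,v7,v6) [-+-] → (-0.629775, 0.88, -0.8141)–(1.23, 0.88, -0.8141)  len=1.8598
  (v6,v5,v4) [-+-] → (1.23, 0.450571, -0.8141)–(1.23, -0.88, -0.8141)  len=1.3306
  (v7,v5,v6) [++-] → (1.23, 0.450571, -0.8141)–(1.23, 0.88, -0.8141)  len=0.4294

Chained into 1 loop(s):
  loop 1: 8 segments, perimeter = 8.4400
Total perimeter = 8.440


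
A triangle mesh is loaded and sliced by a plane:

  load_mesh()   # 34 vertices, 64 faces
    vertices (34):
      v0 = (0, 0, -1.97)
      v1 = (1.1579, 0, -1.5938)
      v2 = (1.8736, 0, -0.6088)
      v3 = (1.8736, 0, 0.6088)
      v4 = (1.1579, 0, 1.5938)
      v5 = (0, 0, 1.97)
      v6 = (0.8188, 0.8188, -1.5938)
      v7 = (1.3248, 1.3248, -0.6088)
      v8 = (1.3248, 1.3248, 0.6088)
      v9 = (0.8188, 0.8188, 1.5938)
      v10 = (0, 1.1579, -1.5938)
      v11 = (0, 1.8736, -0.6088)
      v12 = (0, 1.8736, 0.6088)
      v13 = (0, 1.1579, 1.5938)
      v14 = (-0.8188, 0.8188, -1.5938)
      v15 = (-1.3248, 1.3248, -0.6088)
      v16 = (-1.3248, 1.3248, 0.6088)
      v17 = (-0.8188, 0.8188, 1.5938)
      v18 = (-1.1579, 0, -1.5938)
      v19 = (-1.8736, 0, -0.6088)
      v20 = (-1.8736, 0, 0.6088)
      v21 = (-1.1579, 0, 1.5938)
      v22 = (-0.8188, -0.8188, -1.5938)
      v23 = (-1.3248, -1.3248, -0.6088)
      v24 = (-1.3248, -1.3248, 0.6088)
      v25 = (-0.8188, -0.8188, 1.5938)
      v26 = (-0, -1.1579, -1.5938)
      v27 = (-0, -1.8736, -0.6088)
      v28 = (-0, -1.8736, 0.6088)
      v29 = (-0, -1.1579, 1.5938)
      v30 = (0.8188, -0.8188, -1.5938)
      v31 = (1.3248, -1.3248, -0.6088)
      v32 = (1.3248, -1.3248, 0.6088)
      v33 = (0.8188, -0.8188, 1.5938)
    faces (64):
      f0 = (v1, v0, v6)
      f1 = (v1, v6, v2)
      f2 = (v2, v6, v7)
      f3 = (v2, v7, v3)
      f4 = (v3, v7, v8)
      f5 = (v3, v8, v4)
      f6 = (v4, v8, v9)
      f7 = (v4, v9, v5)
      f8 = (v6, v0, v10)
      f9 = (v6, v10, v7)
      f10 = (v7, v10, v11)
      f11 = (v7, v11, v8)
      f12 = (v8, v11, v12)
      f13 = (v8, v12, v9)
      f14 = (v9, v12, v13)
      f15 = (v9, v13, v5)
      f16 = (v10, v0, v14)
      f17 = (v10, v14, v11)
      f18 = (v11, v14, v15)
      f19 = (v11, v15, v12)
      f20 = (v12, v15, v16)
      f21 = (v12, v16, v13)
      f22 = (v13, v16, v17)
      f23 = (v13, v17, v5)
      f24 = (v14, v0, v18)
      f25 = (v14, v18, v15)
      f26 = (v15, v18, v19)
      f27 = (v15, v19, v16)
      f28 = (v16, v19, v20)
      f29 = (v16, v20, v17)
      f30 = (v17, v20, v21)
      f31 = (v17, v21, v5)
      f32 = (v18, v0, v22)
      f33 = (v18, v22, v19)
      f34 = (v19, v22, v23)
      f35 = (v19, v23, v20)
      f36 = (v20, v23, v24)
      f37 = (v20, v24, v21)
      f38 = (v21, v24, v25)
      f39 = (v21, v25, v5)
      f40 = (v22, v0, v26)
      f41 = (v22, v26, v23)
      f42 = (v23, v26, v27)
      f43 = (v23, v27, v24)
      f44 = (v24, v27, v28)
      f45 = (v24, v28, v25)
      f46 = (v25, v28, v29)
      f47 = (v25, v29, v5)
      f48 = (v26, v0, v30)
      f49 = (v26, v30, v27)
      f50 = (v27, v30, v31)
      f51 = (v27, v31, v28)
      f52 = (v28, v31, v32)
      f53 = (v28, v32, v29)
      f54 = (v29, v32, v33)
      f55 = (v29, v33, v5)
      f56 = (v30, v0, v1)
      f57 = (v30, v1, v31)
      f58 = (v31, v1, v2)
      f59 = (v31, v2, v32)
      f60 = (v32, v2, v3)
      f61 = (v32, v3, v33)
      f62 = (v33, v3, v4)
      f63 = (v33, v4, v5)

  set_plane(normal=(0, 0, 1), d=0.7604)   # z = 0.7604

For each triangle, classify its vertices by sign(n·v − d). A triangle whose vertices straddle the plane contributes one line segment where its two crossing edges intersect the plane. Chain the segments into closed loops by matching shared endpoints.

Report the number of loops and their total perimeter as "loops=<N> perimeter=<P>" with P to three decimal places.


loops=1 perimeter=10.797

Straddling triangles (16 of 64):
  (v3,v8,v4) [--+] → (1.29911, 1.1209, 0.7604)–(1.76345, 0, 0.7604)  len=1.2133
  (v4,v8,v9) [+-+] → (1.29911, 1.1209, 0.7604)–(1.24692, 1.24692, 0.7604)  len=0.1364
  (v8,v12,v9) [--+] → (0.12602, 1.71126, 0.7604)–(1.24692, 1.24692, 0.7604)  len=1.2133
  (v9,v12,v13) [+-+] → (0.12602, 1.71126, 0.7604)–(0, 1.76345, 0.7604)  len=0.1364
  (v12,v16,v13) [--+] → (-1.1209, 1.29911, 0.7604)–(0, 1.76345, 0.7604)  len=1.2133
  (v13,v16,v17) [+-+] → (-1.1209, 1.29911, 0.7604)–(-1.24692, 1.24692, 0.7604)  len=0.1364
  (v16,v20,v17) [--+] → (-1.71126, 0.12602, 0.7604)–(-1.24692, 1.24692, 0.7604)  len=1.2133
  (v17,v20,v21) [+-+] → (-1.71126, 0.12602, 0.7604)–(-1.76345, 0, 0.7604)  len=0.1364
  (v20,v24,v21) [--+] → (-1.29911, -1.1209, 0.7604)–(-1.76345, 0, 0.7604)  len=1.2133
  (v21,v24,v25) [+-+] → (-1.29911, -1.1209, 0.7604)–(-1.24692, -1.24692, 0.7604)  len=0.1364
  (v24,v28,v25) [--+] → (-0.12602, -1.71126, 0.7604)–(-1.24692, -1.24692, 0.7604)  len=1.2133
  (v25,v28,v29) [+-+] → (-0.12602, -1.71126, 0.7604)–(0, -1.76345, 0.7604)  len=0.1364
  (v28,v32,v29) [--+] → (1.1209, -1.29911, 0.7604)–(0, -1.76345, 0.7604)  len=1.2133
  (v29,v32,v33) [+-+] → (1.1209, -1.29911, 0.7604)–(1.24692, -1.24692, 0.7604)  len=0.1364
  (v32,v3,v33) [--+] → (1.71126, -0.12602, 0.7604)–(1.24692, -1.24692, 0.7604)  len=1.2133
  (v33,v3,v4) [+-+] → (1.71126, -0.12602, 0.7604)–(1.76345, 0, 0.7604)  len=0.1364

Chained into 1 loop(s):
  loop 1: 16 segments, perimeter = 10.7974
Total perimeter = 10.797


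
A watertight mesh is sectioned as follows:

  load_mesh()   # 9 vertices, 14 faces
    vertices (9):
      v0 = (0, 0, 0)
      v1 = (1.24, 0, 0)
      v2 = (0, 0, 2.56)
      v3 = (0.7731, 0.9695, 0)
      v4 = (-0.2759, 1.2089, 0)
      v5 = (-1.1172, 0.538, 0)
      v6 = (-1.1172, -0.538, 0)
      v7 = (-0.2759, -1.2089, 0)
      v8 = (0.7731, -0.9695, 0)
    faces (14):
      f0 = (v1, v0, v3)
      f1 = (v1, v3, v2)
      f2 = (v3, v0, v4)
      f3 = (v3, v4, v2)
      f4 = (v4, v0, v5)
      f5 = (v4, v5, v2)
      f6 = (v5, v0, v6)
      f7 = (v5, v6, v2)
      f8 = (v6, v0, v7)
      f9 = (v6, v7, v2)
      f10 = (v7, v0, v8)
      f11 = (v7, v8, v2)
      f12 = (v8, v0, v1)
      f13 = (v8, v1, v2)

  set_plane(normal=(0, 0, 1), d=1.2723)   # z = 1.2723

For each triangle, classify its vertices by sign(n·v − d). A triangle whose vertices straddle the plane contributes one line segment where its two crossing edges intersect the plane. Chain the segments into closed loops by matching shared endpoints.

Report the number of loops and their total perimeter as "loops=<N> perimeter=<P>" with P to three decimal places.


loops=1 perimeter=3.789

Straddling triangles (7 of 14):
  (v1,v3,v2) [--+] → (0.388875, 0.487666, 1.2723)–(0.62373, 0, 1.2723)  len=0.5413
  (v3,v4,v2) [--+] → (-0.13878, 0.608086, 1.2723)–(0.388875, 0.487666, 1.2723)  len=0.5412
  (v4,v5,v2) [--+] → (-0.56196, 0.270618, 1.2723)–(-0.13878, 0.608086, 1.2723)  len=0.5413
  (v5,v6,v2) [--+] → (-0.56196, -0.270618, 1.2723)–(-0.56196, 0.270618, 1.2723)  len=0.5412
  (v6,v7,v2) [--+] → (-0.13878, -0.608086, 1.2723)–(-0.56196, -0.270618, 1.2723)  len=0.5413
  (v7,v8,v2) [--+] → (0.388875, -0.487666, 1.2723)–(-0.13878, -0.608086, 1.2723)  len=0.5412
  (v8,v1,v2) [--+] → (0.62373, 0, 1.2723)–(0.388875, -0.487666, 1.2723)  len=0.5413

Chained into 1 loop(s):
  loop 1: 7 segments, perimeter = 3.7888
Total perimeter = 3.789


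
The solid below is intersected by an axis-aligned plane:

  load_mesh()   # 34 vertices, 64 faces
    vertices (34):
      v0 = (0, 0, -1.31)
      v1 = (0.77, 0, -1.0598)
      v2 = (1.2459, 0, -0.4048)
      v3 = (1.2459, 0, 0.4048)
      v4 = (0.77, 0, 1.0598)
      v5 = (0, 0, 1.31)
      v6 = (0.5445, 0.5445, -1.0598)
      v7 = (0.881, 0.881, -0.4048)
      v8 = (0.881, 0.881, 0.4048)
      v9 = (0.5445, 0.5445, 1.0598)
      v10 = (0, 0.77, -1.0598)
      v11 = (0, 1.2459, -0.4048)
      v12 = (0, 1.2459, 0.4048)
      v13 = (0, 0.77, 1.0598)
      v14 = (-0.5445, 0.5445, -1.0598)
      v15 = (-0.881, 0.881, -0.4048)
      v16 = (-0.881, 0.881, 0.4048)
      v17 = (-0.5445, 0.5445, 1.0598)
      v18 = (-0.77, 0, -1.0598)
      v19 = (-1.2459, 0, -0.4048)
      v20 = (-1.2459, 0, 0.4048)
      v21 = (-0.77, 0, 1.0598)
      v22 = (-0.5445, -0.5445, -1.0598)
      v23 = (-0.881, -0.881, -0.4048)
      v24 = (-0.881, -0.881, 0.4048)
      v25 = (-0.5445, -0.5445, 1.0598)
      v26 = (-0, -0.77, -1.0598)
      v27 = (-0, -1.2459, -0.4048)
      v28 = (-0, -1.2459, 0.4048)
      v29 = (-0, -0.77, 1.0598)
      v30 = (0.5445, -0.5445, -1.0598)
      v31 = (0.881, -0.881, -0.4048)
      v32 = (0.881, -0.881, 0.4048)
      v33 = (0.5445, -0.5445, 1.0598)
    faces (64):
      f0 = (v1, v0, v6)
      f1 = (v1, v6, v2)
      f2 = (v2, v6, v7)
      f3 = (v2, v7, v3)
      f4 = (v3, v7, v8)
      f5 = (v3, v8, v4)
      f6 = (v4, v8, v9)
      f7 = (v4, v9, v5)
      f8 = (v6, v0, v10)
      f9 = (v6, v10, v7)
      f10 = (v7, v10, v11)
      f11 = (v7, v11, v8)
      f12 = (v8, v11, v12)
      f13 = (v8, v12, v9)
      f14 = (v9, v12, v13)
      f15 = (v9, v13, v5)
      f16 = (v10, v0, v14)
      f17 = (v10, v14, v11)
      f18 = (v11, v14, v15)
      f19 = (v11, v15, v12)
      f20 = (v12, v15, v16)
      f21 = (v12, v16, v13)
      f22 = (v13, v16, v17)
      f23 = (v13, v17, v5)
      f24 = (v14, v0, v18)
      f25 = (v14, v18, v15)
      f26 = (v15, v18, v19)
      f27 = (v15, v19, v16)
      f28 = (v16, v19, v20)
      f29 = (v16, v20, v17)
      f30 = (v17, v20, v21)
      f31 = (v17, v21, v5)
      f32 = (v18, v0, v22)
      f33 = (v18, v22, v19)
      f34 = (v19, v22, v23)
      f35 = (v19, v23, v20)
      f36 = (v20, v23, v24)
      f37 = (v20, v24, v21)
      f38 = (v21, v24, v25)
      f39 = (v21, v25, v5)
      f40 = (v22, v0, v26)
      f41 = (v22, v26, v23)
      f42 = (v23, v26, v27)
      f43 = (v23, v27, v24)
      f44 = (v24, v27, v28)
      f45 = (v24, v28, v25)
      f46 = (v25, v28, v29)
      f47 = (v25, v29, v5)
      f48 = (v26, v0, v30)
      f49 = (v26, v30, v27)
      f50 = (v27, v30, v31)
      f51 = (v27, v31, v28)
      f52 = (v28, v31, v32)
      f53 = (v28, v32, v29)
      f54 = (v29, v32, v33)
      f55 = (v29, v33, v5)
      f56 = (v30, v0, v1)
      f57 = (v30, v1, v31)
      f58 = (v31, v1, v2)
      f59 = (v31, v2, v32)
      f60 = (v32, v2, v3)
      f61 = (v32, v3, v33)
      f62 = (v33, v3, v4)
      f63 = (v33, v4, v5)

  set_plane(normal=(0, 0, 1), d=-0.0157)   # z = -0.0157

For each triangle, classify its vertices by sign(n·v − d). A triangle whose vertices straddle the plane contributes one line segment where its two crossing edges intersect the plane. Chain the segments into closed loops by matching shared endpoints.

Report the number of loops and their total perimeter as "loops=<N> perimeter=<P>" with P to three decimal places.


loops=1 perimeter=7.629

Straddling triangles (16 of 64):
  (v2,v7,v3) [--+] → (1.05637, 0.457585, -0.0157)–(1.2459, 0, -0.0157)  len=0.4953
  (v3,v7,v8) [+-+] → (1.05637, 0.457585, -0.0157)–(0.881, 0.881, -0.0157)  len=0.4583
  (v7,v11,v8) [--+] → (0.423415, 1.07053, -0.0157)–(0.881, 0.881, -0.0157)  len=0.4953
  (v8,v11,v12) [+-+] → (0.423415, 1.07053, -0.0157)–(0, 1.2459, -0.0157)  len=0.4583
  (v11,v15,v12) [--+] → (-0.457585, 1.05637, -0.0157)–(0, 1.2459, -0.0157)  len=0.4953
  (v12,v15,v16) [+-+] → (-0.457585, 1.05637, -0.0157)–(-0.881, 0.881, -0.0157)  len=0.4583
  (v15,v19,v16) [--+] → (-1.07053, 0.423415, -0.0157)–(-0.881, 0.881, -0.0157)  len=0.4953
  (v16,v19,v20) [+-+] → (-1.07053, 0.423415, -0.0157)–(-1.2459, 0, -0.0157)  len=0.4583
  (v19,v23,v20) [--+] → (-1.05637, -0.457585, -0.0157)–(-1.2459, 0, -0.0157)  len=0.4953
  (v20,v23,v24) [+-+] → (-1.05637, -0.457585, -0.0157)–(-0.881, -0.881, -0.0157)  len=0.4583
  (v23,v27,v24) [--+] → (-0.423415, -1.07053, -0.0157)–(-0.881, -0.881, -0.0157)  len=0.4953
  (v24,v27,v28) [+-+] → (-0.423415, -1.07053, -0.0157)–(0, -1.2459, -0.0157)  len=0.4583
  (v27,v31,v28) [--+] → (0.457585, -1.05637, -0.0157)–(0, -1.2459, -0.0157)  len=0.4953
  (v28,v31,v32) [+-+] → (0.457585, -1.05637, -0.0157)–(0.881, -0.881, -0.0157)  len=0.4583
  (v31,v2,v32) [--+] → (1.07053, -0.423415, -0.0157)–(0.881, -0.881, -0.0157)  len=0.4953
  (v32,v2,v3) [+-+] → (1.07053, -0.423415, -0.0157)–(1.2459, 0, -0.0157)  len=0.4583

Chained into 1 loop(s):
  loop 1: 16 segments, perimeter = 7.6286
Total perimeter = 7.629


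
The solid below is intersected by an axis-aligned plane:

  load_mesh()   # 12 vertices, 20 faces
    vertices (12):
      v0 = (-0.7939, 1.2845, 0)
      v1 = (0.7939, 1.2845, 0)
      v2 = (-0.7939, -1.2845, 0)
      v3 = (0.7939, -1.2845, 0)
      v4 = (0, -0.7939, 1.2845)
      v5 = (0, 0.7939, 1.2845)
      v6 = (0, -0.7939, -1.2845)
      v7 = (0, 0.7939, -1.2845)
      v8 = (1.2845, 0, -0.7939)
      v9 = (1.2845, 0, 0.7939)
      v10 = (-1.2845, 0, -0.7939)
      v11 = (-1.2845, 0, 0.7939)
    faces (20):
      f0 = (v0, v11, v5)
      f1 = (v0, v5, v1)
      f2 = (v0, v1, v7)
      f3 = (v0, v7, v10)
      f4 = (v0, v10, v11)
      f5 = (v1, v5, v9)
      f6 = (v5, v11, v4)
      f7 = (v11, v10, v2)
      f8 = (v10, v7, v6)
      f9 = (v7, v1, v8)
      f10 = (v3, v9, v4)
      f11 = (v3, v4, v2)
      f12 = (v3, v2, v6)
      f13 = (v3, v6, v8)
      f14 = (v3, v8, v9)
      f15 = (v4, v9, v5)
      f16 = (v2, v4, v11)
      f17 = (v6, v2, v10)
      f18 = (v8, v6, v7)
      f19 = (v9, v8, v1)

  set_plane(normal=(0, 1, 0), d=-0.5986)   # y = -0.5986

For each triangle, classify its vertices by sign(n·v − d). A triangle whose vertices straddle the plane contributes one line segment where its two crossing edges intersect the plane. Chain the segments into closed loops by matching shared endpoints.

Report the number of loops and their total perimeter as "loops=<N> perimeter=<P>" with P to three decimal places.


Straddling triangles (10 of 20):
  (v5,v11,v4) [++-] → (-0.315988, -0.5986, 1.16381)–(0, -0.5986, 1.2845)  len=0.3383
  (v11,v10,v2) [++-] → (-1.05587, -0.5986, -0.423928)–(-1.05587, -0.5986, 0.423928)  len=0.8479
  (v10,v7,v6) [++-] → (0, -0.5986, -1.2845)–(-0.315988, -0.5986, -1.16381)  len=0.3383
  (v3,v9,v4) [-+-] → (1.05587, -0.5986, 0.423928)–(0.315988, -0.5986, 1.16381)  len=1.0464
  (v3,v6,v8) [--+] → (0.315988, -0.5986, -1.16381)–(1.05587, -0.5986, -0.423928)  len=1.0464
  (v3,v8,v9) [-++] → (1.05587, -0.5986, -0.423928)–(1.05587, -0.5986, 0.423928)  len=0.8479
  (v4,v9,v5) [-++] → (0.315988, -0.5986, 1.16381)–(0, -0.5986, 1.2845)  len=0.3383
  (v2,v4,v11) [--+] → (-0.315988, -0.5986, 1.16381)–(-1.05587, -0.5986, 0.423928)  len=1.0464
  (v6,v2,v10) [--+] → (-1.05587, -0.5986, -0.423928)–(-0.315988, -0.5986, -1.16381)  len=1.0464
  (v8,v6,v7) [+-+] → (0.315988, -0.5986, -1.16381)–(0, -0.5986, -1.2845)  len=0.3383

Chained into 1 loop(s):
  loop 1: 10 segments, perimeter = 7.2341
Total perimeter = 7.234

loops=1 perimeter=7.234


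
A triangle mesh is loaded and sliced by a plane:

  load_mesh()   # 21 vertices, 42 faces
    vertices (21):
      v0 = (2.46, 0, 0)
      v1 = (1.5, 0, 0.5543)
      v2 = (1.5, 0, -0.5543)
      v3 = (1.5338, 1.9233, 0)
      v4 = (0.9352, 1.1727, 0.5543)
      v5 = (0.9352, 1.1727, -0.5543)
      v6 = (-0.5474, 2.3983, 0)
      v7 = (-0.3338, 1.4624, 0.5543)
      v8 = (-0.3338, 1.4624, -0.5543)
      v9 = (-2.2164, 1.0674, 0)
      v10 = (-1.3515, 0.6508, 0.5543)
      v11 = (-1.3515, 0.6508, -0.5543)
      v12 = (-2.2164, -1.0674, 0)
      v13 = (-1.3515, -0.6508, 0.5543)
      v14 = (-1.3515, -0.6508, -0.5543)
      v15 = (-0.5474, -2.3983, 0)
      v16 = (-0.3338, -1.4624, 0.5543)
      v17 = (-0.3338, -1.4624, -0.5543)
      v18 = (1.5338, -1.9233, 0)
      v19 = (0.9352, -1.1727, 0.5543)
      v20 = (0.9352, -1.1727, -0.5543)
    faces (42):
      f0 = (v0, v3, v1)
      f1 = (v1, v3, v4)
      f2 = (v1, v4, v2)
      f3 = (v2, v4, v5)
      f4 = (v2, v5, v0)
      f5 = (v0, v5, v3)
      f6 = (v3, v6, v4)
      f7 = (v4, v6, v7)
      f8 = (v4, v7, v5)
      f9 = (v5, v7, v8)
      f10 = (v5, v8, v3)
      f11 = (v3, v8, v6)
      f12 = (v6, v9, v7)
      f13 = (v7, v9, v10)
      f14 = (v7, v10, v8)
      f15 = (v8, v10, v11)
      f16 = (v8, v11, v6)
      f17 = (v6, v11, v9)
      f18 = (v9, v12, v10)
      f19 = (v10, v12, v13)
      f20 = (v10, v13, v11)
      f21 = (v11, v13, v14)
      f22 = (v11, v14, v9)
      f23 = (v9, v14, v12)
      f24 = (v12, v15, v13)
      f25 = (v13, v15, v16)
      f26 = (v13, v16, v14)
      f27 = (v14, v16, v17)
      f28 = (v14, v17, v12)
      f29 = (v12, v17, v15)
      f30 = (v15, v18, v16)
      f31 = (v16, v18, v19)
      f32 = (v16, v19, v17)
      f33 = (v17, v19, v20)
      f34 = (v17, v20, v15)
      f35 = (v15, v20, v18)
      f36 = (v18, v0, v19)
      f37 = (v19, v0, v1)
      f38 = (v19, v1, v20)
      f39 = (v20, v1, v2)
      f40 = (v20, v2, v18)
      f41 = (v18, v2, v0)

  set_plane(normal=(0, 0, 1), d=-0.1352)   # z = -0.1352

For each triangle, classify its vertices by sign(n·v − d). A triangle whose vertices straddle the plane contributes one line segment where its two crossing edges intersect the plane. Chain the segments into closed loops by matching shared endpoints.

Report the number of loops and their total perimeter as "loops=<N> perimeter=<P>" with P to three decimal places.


Straddling triangles (28 of 42):
  (v1,v4,v2) [++-] → (1.28648, 0.443333, -0.1352)–(1.5, 0, -0.1352)  len=0.4921
  (v2,v4,v5) [-+-] → (1.28648, 0.443333, -0.1352)–(0.9352, 1.1727, -0.1352)  len=0.8096
  (v2,v5,v0) [--+] → (2.08808, 0.286035, -0.1352)–(2.22585, 0, -0.1352)  len=0.3175
  (v0,v5,v3) [+-+] → (2.08808, 0.286035, -0.1352)–(1.38779, 1.74022, -0.1352)  len=1.6140
  (v4,v7,v5) [++-] → (0.455462, 1.28222, -0.1352)–(0.9352, 1.1727, -0.1352)  len=0.4921
  (v5,v7,v8) [-+-] → (0.455462, 1.28222, -0.1352)–(-0.3338, 1.4624, -0.1352)  len=0.8096
  (v5,v8,v3) [--+] → (1.07827, 1.81088, -0.1352)–(1.38779, 1.74022, -0.1352)  len=0.3175
  (v3,v8,v6) [+-+] → (1.07827, 1.81088, -0.1352)–(-0.495301, 2.17002, -0.1352)  len=1.6140
  (v7,v10,v8) [++-] → (-0.718536, 1.15558, -0.1352)–(-0.3338, 1.4624, -0.1352)  len=0.4921
  (v8,v10,v11) [-+-] → (-0.718536, 1.15558, -0.1352)–(-1.3515, 0.6508, -0.1352)  len=0.8096
  (v8,v11,v6) [--+] → (-0.743529, 1.97207, -0.1352)–(-0.495301, 2.17002, -0.1352)  len=0.3175
  (v6,v11,v9) [+-+] → (-0.743529, 1.97207, -0.1352)–(-2.00544, 0.965787, -0.1352)  len=1.6140
  (v10,v13,v11) [++-] → (-1.3515, 0.158737, -0.1352)–(-1.3515, 0.6508, -0.1352)  len=0.4921
  (v11,v13,v14) [-+-] → (-1.3515, 0.158737, -0.1352)–(-1.3515, -0.6508, -0.1352)  len=0.8095
  (v11,v14,v9) [--+] → (-2.00544, 0.648312, -0.1352)–(-2.00544, 0.965787, -0.1352)  len=0.3175
  (v9,v14,v12) [+-+] → (-2.00544, 0.648312, -0.1352)–(-2.00544, -0.965787, -0.1352)  len=1.6141
  (v13,v16,v14) [++-] → (-0.966764, -0.957621, -0.1352)–(-1.3515, -0.6508, -0.1352)  len=0.4921
  (v14,v16,v17) [-+-] → (-0.966764, -0.957621, -0.1352)–(-0.3338, -1.4624, -0.1352)  len=0.8096
  (v14,v17,v12) [--+] → (-1.75721, -1.16374, -0.1352)–(-2.00544, -0.965787, -0.1352)  len=0.3175
  (v12,v17,v15) [+-+] → (-1.75721, -1.16374, -0.1352)–(-0.495301, -2.17002, -0.1352)  len=1.6140
  (v16,v19,v17) [++-] → (0.145938, -1.35288, -0.1352)–(-0.3338, -1.4624, -0.1352)  len=0.4921
  (v17,v19,v20) [-+-] → (0.145938, -1.35288, -0.1352)–(0.9352, -1.1727, -0.1352)  len=0.8096
  (v17,v20,v15) [--+] → (-0.185777, -2.09936, -0.1352)–(-0.495301, -2.17002, -0.1352)  len=0.3175
  (v15,v20,v18) [+-+] → (-0.185777, -2.09936, -0.1352)–(1.38779, -1.74022, -0.1352)  len=1.6140
  (v19,v1,v20) [++-] → (1.14872, -0.729367, -0.1352)–(0.9352, -1.1727, -0.1352)  len=0.4921
  (v20,v1,v2) [-+-] → (1.14872, -0.729367, -0.1352)–(1.5, 0, -0.1352)  len=0.8096
  (v20,v2,v18) [--+] → (1.52556, -1.45419, -0.1352)–(1.38779, -1.74022, -0.1352)  len=0.3175
  (v18,v2,v0) [+-+] → (1.52556, -1.45419, -0.1352)–(2.22585, 0, -0.1352)  len=1.6140

Chained into 2 loop(s):
  loop 1: 14 segments, perimeter = 9.1115
  loop 2: 14 segments, perimeter = 13.5206
Total perimeter = 22.632

loops=2 perimeter=22.632


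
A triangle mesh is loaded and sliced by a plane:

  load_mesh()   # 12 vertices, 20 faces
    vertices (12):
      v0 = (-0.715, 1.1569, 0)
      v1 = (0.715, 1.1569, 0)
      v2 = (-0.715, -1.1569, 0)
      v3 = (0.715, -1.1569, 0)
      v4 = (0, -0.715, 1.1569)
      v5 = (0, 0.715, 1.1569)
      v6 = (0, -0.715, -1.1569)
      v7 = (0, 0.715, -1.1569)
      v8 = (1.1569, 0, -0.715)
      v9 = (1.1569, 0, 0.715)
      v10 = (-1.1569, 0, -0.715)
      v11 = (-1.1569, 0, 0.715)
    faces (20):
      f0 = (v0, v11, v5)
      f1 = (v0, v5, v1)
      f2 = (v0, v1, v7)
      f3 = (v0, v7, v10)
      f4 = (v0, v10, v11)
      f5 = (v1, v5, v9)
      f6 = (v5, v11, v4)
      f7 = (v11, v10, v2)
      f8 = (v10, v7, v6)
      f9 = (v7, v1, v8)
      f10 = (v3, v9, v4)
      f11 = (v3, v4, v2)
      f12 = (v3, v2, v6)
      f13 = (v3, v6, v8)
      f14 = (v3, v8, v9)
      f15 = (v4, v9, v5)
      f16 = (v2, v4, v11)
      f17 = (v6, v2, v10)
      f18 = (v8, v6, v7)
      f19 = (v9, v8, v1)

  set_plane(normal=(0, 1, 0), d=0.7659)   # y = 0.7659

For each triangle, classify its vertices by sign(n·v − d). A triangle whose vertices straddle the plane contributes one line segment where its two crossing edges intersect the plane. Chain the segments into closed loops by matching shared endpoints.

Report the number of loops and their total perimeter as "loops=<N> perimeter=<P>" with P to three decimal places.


Straddling triangles (8 of 20):
  (v0,v11,v5) [+--] → (-0.86435, 0.7659, 0.24165)–(-0.0823569, 0.7659, 1.02364)  len=1.1059
  (v0,v5,v1) [+-+] → (-0.0823569, 0.7659, 1.02364)–(0.0823569, 0.7659, 1.02364)  len=0.1647
  (v0,v1,v7) [++-] → (0.0823569, 0.7659, -1.02364)–(-0.0823569, 0.7659, -1.02364)  len=0.1647
  (v0,v7,v10) [+--] → (-0.0823569, 0.7659, -1.02364)–(-0.86435, 0.7659, -0.24165)  len=1.1059
  (v0,v10,v11) [+--] → (-0.86435, 0.7659, -0.24165)–(-0.86435, 0.7659, 0.24165)  len=0.4833
  (v1,v5,v9) [+--] → (0.0823569, 0.7659, 1.02364)–(0.86435, 0.7659, 0.24165)  len=1.1059
  (v7,v1,v8) [-+-] → (0.0823569, 0.7659, -1.02364)–(0.86435, 0.7659, -0.24165)  len=1.1059
  (v9,v8,v1) [--+] → (0.86435, 0.7659, -0.24165)–(0.86435, 0.7659, 0.24165)  len=0.4833

Chained into 1 loop(s):
  loop 1: 8 segments, perimeter = 5.7196
Total perimeter = 5.720

loops=1 perimeter=5.720


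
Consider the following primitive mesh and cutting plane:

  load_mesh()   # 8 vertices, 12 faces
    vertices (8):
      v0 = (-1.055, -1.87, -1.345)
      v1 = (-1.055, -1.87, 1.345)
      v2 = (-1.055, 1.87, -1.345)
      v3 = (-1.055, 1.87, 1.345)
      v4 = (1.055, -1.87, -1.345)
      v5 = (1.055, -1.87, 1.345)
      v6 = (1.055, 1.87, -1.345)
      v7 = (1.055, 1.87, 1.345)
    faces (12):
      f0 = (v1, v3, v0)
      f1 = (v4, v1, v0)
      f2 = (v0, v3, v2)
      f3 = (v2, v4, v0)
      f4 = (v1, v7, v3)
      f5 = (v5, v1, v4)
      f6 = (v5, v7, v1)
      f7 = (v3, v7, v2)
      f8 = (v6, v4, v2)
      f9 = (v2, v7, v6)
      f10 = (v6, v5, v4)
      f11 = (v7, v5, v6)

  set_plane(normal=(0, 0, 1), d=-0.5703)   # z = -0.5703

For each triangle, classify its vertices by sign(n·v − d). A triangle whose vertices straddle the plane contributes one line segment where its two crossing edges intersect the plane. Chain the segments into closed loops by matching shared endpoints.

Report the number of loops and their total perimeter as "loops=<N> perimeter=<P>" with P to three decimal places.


loops=1 perimeter=11.700

Straddling triangles (8 of 12):
  (v1,v3,v0) [++-] → (-1.055, -0.792908, -0.5703)–(-1.055, -1.87, -0.5703)  len=1.0771
  (v4,v1,v0) [-+-] → (0.447336, -1.87, -0.5703)–(-1.055, -1.87, -0.5703)  len=1.5023
  (v0,v3,v2) [-+-] → (-1.055, -0.792908, -0.5703)–(-1.055, 1.87, -0.5703)  len=2.6629
  (v5,v1,v4) [++-] → (0.447336, -1.87, -0.5703)–(1.055, -1.87, -0.5703)  len=0.6077
  (v3,v7,v2) [++-] → (-0.447336, 1.87, -0.5703)–(-1.055, 1.87, -0.5703)  len=0.6077
  (v2,v7,v6) [-+-] → (-0.447336, 1.87, -0.5703)–(1.055, 1.87, -0.5703)  len=1.5023
  (v6,v5,v4) [-+-] → (1.055, 0.792908, -0.5703)–(1.055, -1.87, -0.5703)  len=2.6629
  (v7,v5,v6) [++-] → (1.055, 0.792908, -0.5703)–(1.055, 1.87, -0.5703)  len=1.0771

Chained into 1 loop(s):
  loop 1: 8 segments, perimeter = 11.7000
Total perimeter = 11.700


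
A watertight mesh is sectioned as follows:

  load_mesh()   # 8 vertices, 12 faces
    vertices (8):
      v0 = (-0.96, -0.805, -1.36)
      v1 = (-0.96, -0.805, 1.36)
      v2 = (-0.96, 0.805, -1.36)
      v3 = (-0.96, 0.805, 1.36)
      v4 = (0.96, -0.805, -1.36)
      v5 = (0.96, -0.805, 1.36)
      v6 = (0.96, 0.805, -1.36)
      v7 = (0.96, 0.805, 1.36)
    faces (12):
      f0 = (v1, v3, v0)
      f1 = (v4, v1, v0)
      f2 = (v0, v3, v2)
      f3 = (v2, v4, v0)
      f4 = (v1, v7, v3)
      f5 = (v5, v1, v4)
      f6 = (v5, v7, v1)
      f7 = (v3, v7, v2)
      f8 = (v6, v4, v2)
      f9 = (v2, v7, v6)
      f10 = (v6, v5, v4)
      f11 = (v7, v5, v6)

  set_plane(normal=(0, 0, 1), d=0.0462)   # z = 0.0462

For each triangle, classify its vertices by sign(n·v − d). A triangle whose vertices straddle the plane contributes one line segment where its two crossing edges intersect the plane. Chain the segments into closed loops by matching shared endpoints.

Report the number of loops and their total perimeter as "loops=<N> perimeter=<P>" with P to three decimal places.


Straddling triangles (8 of 12):
  (v1,v3,v0) [++-] → (-0.96, 0.0273463, 0.0462)–(-0.96, -0.805, 0.0462)  len=0.8323
  (v4,v1,v0) [-+-] → (-0.0326118, -0.805, 0.0462)–(-0.96, -0.805, 0.0462)  len=0.9274
  (v0,v3,v2) [-+-] → (-0.96, 0.0273463, 0.0462)–(-0.96, 0.805, 0.0462)  len=0.7777
  (v5,v1,v4) [++-] → (-0.0326118, -0.805, 0.0462)–(0.96, -0.805, 0.0462)  len=0.9926
  (v3,v7,v2) [++-] → (0.0326118, 0.805, 0.0462)–(-0.96, 0.805, 0.0462)  len=0.9926
  (v2,v7,v6) [-+-] → (0.0326118, 0.805, 0.0462)–(0.96, 0.805, 0.0462)  len=0.9274
  (v6,v5,v4) [-+-] → (0.96, -0.0273463, 0.0462)–(0.96, -0.805, 0.0462)  len=0.7777
  (v7,v5,v6) [++-] → (0.96, -0.0273463, 0.0462)–(0.96, 0.805, 0.0462)  len=0.8323

Chained into 1 loop(s):
  loop 1: 8 segments, perimeter = 7.0600
Total perimeter = 7.060

loops=1 perimeter=7.060


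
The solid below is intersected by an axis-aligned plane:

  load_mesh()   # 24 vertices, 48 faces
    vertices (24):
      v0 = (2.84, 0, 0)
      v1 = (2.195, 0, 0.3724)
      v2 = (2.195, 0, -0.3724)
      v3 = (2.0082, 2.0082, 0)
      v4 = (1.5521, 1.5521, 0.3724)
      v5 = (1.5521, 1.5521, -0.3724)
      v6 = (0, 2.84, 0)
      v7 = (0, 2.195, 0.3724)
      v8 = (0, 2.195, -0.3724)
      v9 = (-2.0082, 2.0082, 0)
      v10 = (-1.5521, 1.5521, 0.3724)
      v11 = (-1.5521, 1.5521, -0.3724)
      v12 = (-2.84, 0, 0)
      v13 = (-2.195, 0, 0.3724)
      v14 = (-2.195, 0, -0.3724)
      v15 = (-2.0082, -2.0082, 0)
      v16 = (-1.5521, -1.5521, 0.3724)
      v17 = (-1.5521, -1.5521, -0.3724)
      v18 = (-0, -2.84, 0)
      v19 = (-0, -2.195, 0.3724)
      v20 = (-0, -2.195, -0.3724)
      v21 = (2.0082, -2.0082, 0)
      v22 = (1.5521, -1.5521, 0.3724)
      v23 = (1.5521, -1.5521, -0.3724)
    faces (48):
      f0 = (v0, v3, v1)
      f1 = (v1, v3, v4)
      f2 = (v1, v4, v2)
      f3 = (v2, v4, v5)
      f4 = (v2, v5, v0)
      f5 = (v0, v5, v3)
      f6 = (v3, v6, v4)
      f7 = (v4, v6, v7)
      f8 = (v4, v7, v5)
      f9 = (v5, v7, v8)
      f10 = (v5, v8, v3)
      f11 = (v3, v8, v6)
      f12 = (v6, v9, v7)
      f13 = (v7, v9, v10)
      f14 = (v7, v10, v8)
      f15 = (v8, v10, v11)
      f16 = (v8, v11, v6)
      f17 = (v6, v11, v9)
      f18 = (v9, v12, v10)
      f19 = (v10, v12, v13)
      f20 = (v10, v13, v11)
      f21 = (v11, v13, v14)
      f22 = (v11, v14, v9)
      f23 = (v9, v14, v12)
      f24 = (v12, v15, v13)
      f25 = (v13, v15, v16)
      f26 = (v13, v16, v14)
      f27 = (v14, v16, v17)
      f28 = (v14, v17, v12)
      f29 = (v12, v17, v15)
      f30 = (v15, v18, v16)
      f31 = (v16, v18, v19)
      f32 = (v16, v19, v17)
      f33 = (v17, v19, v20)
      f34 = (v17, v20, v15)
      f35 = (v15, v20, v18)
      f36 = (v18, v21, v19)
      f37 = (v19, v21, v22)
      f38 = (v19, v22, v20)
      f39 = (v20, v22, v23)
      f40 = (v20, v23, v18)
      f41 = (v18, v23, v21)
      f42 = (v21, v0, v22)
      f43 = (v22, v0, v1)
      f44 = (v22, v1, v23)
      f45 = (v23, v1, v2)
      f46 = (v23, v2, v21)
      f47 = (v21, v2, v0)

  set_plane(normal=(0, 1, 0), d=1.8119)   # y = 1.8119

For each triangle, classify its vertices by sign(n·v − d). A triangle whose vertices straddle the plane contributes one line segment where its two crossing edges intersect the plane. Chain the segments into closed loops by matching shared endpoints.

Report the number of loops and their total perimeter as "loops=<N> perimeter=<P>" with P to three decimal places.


loops=2 perimeter=6.420

Straddling triangles (16 of 48):
  (v0,v3,v1) [-+-] → (2.08951, 1.8119, 0)–(2.02646, 1.8119, 0.0364018)  len=0.0728
  (v1,v3,v4) [-+-] → (2.02646, 1.8119, 0.0364018)–(1.8119, 1.8119, 0.160277)  len=0.2478
  (v0,v5,v3) [--+] → (1.8119, 1.8119, -0.160277)–(2.08951, 1.8119, 0)  len=0.3206
  (v3,v6,v4) [++-] → (1.239, 1.8119, 0.297278)–(1.8119, 1.8119, 0.160277)  len=0.5890
  (v4,v6,v7) [-++] → (1.239, 1.8119, 0.297278)–(0.924886, 1.8119, 0.3724)  len=0.3230
  (v4,v7,v5) [-+-] → (0.924886, 1.8119, 0.3724)–(0.924886, 1.8119, -0.0714216)  len=0.4438
  (v5,v7,v8) [-++] → (0.924886, 1.8119, -0.0714216)–(0.924886, 1.8119, -0.3724)  len=0.3010
  (v5,v8,v3) [-++] → (0.924886, 1.8119, -0.3724)–(1.8119, 1.8119, -0.160277)  len=0.9120
  (v7,v9,v10) [++-] → (-1.8119, 1.8119, 0.160277)–(-0.924886, 1.8119, 0.3724)  len=0.9120
  (v7,v10,v8) [+-+] → (-0.924886, 1.8119, 0.3724)–(-0.924886, 1.8119, 0.0714216)  len=0.3010
  (v8,v10,v11) [+--] → (-0.924886, 1.8119, 0.0714216)–(-0.924886, 1.8119, -0.3724)  len=0.4438
  (v8,v11,v6) [+-+] → (-0.924886, 1.8119, -0.3724)–(-1.239, 1.8119, -0.297278)  len=0.3230
  (v6,v11,v9) [+-+] → (-1.239, 1.8119, -0.297278)–(-1.8119, 1.8119, -0.160277)  len=0.5890
  (v9,v12,v10) [+--] → (-2.08951, 1.8119, 0)–(-1.8119, 1.8119, 0.160277)  len=0.3206
  (v11,v14,v9) [--+] → (-2.02646, 1.8119, -0.0364018)–(-1.8119, 1.8119, -0.160277)  len=0.2478
  (v9,v14,v12) [+--] → (-2.02646, 1.8119, -0.0364018)–(-2.08951, 1.8119, 0)  len=0.0728

Chained into 2 loop(s):
  loop 1: 8 segments, perimeter = 3.2100
  loop 2: 8 segments, perimeter = 3.2100
Total perimeter = 6.420


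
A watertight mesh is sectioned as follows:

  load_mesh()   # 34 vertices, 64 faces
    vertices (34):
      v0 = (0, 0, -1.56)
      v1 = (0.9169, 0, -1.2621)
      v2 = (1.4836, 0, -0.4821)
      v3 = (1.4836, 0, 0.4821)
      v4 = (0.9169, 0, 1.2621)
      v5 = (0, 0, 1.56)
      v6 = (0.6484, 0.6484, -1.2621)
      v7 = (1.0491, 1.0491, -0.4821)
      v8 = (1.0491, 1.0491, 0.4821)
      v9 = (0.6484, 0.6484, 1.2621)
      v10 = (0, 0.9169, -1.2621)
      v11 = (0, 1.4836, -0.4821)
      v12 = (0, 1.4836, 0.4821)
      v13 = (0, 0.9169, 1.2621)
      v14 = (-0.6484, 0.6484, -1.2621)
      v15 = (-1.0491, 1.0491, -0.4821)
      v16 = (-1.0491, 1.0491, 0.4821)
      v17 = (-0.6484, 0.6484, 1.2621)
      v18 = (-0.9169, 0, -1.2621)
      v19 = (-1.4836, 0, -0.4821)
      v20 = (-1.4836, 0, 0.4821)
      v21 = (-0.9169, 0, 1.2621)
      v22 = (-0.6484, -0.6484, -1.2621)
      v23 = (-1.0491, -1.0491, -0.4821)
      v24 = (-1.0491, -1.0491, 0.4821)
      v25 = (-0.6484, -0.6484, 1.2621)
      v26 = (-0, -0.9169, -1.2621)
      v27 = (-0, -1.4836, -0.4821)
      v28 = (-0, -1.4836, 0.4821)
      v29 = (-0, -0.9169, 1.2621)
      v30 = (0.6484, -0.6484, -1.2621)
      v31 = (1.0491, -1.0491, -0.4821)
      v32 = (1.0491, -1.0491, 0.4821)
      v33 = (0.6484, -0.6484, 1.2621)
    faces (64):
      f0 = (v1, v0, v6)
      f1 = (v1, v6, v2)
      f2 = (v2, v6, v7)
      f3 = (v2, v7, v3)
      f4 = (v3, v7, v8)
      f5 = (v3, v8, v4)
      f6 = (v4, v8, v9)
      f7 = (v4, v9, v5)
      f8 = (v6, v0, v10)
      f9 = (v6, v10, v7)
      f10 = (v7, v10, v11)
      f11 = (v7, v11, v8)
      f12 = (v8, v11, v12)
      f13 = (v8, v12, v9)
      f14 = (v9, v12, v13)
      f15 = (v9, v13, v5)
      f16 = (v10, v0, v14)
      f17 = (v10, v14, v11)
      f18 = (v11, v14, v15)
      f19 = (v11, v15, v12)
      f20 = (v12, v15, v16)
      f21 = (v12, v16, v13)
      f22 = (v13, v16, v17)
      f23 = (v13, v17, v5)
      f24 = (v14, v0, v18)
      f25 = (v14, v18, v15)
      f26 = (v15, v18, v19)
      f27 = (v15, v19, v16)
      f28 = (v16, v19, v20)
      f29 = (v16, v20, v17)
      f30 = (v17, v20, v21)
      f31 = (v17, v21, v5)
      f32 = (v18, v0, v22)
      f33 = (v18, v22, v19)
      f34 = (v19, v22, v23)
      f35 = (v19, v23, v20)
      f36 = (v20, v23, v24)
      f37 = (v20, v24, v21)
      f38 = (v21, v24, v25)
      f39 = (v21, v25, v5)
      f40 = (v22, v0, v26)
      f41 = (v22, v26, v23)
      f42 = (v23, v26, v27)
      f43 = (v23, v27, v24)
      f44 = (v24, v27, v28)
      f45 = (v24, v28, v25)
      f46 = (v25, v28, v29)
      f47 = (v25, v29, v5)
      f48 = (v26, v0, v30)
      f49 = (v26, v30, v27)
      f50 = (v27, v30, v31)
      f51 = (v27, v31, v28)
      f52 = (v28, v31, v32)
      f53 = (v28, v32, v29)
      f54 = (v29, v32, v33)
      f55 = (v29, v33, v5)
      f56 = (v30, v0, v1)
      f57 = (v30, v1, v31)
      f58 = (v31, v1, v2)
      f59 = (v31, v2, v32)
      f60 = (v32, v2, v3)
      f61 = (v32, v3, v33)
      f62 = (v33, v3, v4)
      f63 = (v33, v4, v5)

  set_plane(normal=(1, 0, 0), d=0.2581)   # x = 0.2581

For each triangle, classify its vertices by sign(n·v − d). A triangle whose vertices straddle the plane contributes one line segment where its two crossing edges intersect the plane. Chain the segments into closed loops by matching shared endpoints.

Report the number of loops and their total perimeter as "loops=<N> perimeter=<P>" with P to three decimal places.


Straddling triangles (20 of 64):
  (v1,v0,v6) [+-+] → (0.2581, 0, -1.47614)–(0.2581, 0.2581, -1.44142)  len=0.2604
  (v4,v9,v5) [++-] → (0.2581, 0.2581, 1.44142)–(0.2581, 0, 1.47614)  len=0.2604
  (v6,v0,v10) [+--] → (0.2581, 0.2581, -1.44142)–(0.2581, 0.810022, -1.2621)  len=0.5803
  (v6,v10,v7) [+-+] → (0.2581, 0.810022, -1.2621)–(0.2581, 0.949424, -1.0702)  len=0.2372
  (v7,v10,v11) [+--] → (0.2581, 0.949424, -1.0702)–(0.2581, 1.3767, -0.4821)  len=0.7269
  (v7,v11,v8) [+-+] → (0.2581, 1.3767, -0.4821)–(0.2581, 1.3767, -0.244887)  len=0.2372
  (v8,v11,v12) [+--] → (0.2581, 1.3767, -0.244887)–(0.2581, 1.3767, 0.4821)  len=0.7270
  (v8,v12,v9) [+-+] → (0.2581, 1.3767, 0.4821)–(0.2581, 1.15114, 0.792584)  len=0.3838
  (v9,v12,v13) [+--] → (0.2581, 1.15114, 0.792584)–(0.2581, 0.810022, 1.2621)  len=0.5804
  (v9,v13,v5) [+--] → (0.2581, 0.810022, 1.2621)–(0.2581, 0.2581, 1.44142)  len=0.5803
  (v26,v0,v30) [--+] → (0.2581, -0.2581, -1.44142)–(0.2581, -0.810022, -1.2621)  len=0.5803
  (v26,v30,v27) [-+-] → (0.2581, -0.810022, -1.2621)–(0.2581, -1.15114, -0.792584)  len=0.5804
  (v27,v30,v31) [-++] → (0.2581, -1.15114, -0.792584)–(0.2581, -1.3767, -0.4821)  len=0.3838
  (v27,v31,v28) [-+-] → (0.2581, -1.3767, -0.4821)–(0.2581, -1.3767, 0.244887)  len=0.7270
  (v28,v31,v32) [-++] → (0.2581, -1.3767, 0.244887)–(0.2581, -1.3767, 0.4821)  len=0.2372
  (v28,v32,v29) [-+-] → (0.2581, -1.3767, 0.4821)–(0.2581, -0.949424, 1.0702)  len=0.7269
  (v29,v32,v33) [-++] → (0.2581, -0.949424, 1.0702)–(0.2581, -0.810022, 1.2621)  len=0.2372
  (v29,v33,v5) [-+-] → (0.2581, -0.810022, 1.2621)–(0.2581, -0.2581, 1.44142)  len=0.5803
  (v30,v0,v1) [+-+] → (0.2581, -0.2581, -1.44142)–(0.2581, 0, -1.47614)  len=0.2604
  (v33,v4,v5) [++-] → (0.2581, 0, 1.47614)–(0.2581, -0.2581, 1.44142)  len=0.2604

Chained into 1 loop(s):
  loop 1: 20 segments, perimeter = 9.1479
Total perimeter = 9.148

loops=1 perimeter=9.148
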